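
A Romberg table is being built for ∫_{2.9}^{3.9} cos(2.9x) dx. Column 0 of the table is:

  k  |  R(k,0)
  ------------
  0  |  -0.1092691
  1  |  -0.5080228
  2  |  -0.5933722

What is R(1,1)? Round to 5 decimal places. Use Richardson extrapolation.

R(1,1) = -0.5080228 + (-0.5080228 − (-0.1092691))/3 = -0.6409407

-0.64094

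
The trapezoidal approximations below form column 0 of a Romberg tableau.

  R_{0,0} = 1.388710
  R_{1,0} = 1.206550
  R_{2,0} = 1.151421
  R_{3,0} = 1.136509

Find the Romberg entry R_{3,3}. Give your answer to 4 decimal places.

1.1314

Richardson extrapolation on the trapezoidal column (denominator 4−1=3):
R_{1,1} = (4·1.206550 − 1.388710) / 3 = 1.145830
R_{2,1} = 1.151421 + (1.151421 − 1.206550)/3 = 1.133045
R_{3,1} = 1.136509 + (1.136509 − 1.151421)/3 = 1.131538
R_{2,2} = (16·1.133045 − 1.145830) / 15 = 1.132193
R_{3,2} = 1.131538 + (1.131538 − 1.133045)/15 = 1.131438
R_{3,3} = (64·1.131438 − 1.132193) / 63 = 1.131426
(Column j=1 coincides with Simpson's rule on the same nodes.)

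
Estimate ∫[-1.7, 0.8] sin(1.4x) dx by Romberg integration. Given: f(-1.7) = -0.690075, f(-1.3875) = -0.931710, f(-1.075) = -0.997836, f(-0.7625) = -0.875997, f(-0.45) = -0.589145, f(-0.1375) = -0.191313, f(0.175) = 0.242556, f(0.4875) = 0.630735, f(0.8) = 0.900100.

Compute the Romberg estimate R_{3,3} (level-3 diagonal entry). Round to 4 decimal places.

-0.8282

R_{0,0} (trapezoid, 1 panel, h=2.5000): 0.262531
R_{1,0} (trapezoid, 2 panels, h=1.2500): -0.605166
R_{2,0} (trapezoid, 4 panels, h=0.6250): -0.774633
R_{3,0} (trapezoid, 8 panels, h=0.3125): -0.814905
R_{1,1} = -0.605166 + (-0.605166 − 0.262531)/3 = -0.894398
R_{2,1} = -0.774633 + (-0.774633 − (-0.605166))/3 = -0.831122
R_{3,1} = -0.814905 + (-0.814905 − (-0.774633))/3 = -0.828329
R_{2,2} = -0.831122 + (-0.831122 − (-0.894398))/15 = -0.826904
R_{3,2} = -0.828329 + (-0.828329 − (-0.831122))/15 = -0.828143
R_{3,3} = -0.828143 + (-0.828143 − (-0.826904))/63 = -0.828163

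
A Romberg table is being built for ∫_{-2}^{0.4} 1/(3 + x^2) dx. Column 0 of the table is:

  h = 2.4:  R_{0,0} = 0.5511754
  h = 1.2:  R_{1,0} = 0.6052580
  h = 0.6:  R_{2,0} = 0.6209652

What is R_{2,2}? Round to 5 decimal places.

Richardson extrapolation on the trapezoidal column (denominator 4−1=3):
R_{1,1} = 0.6052580 + (0.6052580 − 0.5511754)/3 = 0.6232855
R_{2,1} = (4·0.6209652 − 0.6052580) / 3 = 0.6262009
R_{2,2} = (16·0.6262009 − 0.6232855) / 15 = 0.6263953

0.62640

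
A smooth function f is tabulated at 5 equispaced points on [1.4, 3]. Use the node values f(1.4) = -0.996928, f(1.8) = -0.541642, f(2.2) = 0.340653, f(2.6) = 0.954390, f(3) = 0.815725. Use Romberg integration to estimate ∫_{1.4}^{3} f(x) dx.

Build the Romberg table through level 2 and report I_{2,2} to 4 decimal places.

I_{0,0} (trapezoid, 1 panel, h=1.6000): -0.144962
I_{1,0} (trapezoid, 2 panels, h=0.8000): 0.200041
I_{2,0} (trapezoid, 4 panels, h=0.4000): 0.265120
I_{1,1} = 0.200041 + (0.200041 − (-0.144962))/3 = 0.315042
I_{2,1} = 0.265120 + (0.265120 − 0.200041)/3 = 0.286813
I_{2,2} = 0.286813 + (0.286813 − 0.315042)/15 = 0.284931

0.2849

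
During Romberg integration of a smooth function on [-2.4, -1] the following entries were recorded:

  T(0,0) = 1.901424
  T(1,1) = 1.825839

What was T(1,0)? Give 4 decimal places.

1.8447

From T(1,1) = (4·T(1,0) − T(0,0))/3, solve for T(1,0):
4·T(1,0) = 3·1.825839 + 1.901424 = 7.378941
T(1,0) = 1.844735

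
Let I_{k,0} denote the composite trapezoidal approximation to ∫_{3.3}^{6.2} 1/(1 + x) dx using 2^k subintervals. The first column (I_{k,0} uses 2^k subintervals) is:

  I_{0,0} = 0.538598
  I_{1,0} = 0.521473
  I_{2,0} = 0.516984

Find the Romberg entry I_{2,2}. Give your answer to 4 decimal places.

0.5155

Richardson extrapolation on the trapezoidal column (denominator 4−1=3):
I_{1,1} = (4·0.521473 − 0.538598) / 3 = 0.515765
I_{2,1} = (4·0.516984 − 0.521473) / 3 = 0.515488
I_{2,2} = (16·0.515488 − 0.515765) / 15 = 0.515470
(Column j=1 coincides with Simpson's rule on the same nodes.)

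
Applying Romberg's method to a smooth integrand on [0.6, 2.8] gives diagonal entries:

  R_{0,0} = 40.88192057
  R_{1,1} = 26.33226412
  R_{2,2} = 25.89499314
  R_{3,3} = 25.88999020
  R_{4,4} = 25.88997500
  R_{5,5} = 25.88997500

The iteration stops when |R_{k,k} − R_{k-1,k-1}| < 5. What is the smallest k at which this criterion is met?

k = 2

|R_{1,1} − R_{0,0}| = 14.54965645 ≥ 5
|R_{2,2} − R_{1,1}| = 0.43727098 < 5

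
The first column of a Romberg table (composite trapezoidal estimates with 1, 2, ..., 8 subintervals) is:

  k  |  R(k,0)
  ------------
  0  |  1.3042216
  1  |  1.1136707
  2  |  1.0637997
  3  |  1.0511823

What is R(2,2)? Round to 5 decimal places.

Richardson extrapolation on the trapezoidal column (denominator 4−1=3):
R(1,1) = (4·1.1136707 − 1.3042216) / 3 = 1.0501537
R(2,1) = 1.0637997 + (1.0637997 − 1.1136707)/3 = 1.0471760
R(2,2) = (16·1.0471760 − 1.0501537) / 15 = 1.0469775

1.04698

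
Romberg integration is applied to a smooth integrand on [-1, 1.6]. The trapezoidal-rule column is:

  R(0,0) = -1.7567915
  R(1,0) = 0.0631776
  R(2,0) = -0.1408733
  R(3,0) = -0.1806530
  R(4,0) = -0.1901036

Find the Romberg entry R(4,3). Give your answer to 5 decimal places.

Richardson extrapolation on the trapezoidal column (denominator 4−1=3):
R(2,1) = (4·(-0.1408733) − 0.0631776) / 3 = -0.2088903
R(3,1) = (4·(-0.1806530) − (-0.1408733)) / 3 = -0.1939129
R(4,1) = (4·(-0.1901036) − (-0.1806530)) / 3 = -0.1932538
R(3,2) = -0.1939129 + (-0.1939129 − (-0.2088903))/15 = -0.1929144
R(4,2) = (16·(-0.1932538) − (-0.1939129)) / 15 = -0.1932099
R(4,3) = -0.1932099 + (-0.1932099 − (-0.1929144))/63 = -0.1932146

-0.19321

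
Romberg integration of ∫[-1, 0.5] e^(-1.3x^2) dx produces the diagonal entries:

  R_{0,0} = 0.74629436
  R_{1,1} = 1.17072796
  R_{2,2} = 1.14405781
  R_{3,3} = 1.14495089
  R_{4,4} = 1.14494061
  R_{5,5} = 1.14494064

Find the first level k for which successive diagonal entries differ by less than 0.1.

|R_{1,1} − R_{0,0}| = 0.42443360 ≥ 0.1
|R_{2,2} − R_{1,1}| = 0.02667015 < 0.1

k = 2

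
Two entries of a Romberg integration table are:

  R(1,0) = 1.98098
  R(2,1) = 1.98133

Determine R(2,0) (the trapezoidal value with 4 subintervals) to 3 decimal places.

From R(2,1) = (4·R(2,0) − R(1,0))/3, solve for R(2,0):
4·R(2,0) = 3·1.98133 + 1.98098 = 7.92497
R(2,0) = 1.98124

1.981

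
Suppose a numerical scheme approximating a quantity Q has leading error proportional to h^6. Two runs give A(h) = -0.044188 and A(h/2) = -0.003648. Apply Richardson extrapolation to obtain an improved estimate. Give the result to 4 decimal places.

The leading error scales as h^6; refining by a factor of 2 reduces it by 2^6 = 64.
Extrapolated value = (64·A(h/2) − A(h)) / (64 − 1)
= (64·(-0.003648) − (-0.044188)) / 63
= -0.189284 / 63 = -0.003005

-0.0030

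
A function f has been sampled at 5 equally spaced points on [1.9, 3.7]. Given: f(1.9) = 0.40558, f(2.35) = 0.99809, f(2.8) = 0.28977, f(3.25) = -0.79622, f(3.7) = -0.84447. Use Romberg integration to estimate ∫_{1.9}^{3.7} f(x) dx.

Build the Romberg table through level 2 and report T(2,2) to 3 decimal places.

0.137

T(0,0) (trapezoid, 1 panel, h=1.8000): -0.39500
T(1,0) (trapezoid, 2 panels, h=0.9000): 0.06329
T(2,0) (trapezoid, 4 panels, h=0.4500): 0.12249
T(1,1) = 0.06329 + (0.06329 − (-0.39500))/3 = 0.21605
T(2,1) = 0.12249 + (0.12249 − 0.06329)/3 = 0.14222
T(2,2) = 0.14222 + (0.14222 − 0.21605)/15 = 0.13730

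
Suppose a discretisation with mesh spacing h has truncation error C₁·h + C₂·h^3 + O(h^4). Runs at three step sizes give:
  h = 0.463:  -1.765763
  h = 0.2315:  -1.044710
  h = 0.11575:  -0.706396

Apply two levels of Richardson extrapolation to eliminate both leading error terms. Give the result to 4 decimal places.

-0.3744

First eliminate the h term (factor 2^1 = 2):
  B₁ = (2·(-1.044710) − (-1.765763))/1 = -0.323657
  B₂ = (2·(-0.706396) − (-1.044710))/1 = -0.368082
Then eliminate the h^3 term (factor 2^3 = 8):
  (8·(-0.368082) − (-0.323657))/7 = -0.374428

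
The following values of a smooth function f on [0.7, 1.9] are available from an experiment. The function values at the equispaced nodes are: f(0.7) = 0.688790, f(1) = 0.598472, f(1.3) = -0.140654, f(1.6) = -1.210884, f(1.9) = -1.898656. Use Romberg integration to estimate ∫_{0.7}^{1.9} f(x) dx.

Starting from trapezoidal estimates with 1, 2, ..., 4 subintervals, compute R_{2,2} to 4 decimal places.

-0.3967

R_{0,0} (trapezoid, 1 panel, h=1.2000): -0.725920
R_{1,0} (trapezoid, 2 panels, h=0.6000): -0.447352
R_{2,0} (trapezoid, 4 panels, h=0.3000): -0.407400
R_{1,1} = -0.447352 + (-0.447352 − (-0.725920))/3 = -0.354496
R_{2,1} = -0.407400 + (-0.407400 − (-0.447352))/3 = -0.394083
R_{2,2} = -0.394083 + (-0.394083 − (-0.354496))/15 = -0.396722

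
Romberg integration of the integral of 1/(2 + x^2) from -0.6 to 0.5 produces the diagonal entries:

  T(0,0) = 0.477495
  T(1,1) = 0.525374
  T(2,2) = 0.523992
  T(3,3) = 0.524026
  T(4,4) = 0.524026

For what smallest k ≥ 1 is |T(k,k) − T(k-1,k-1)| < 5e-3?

|T(1,1) − T(0,0)| = 0.047879 ≥ 5e-3
|T(2,2) − T(1,1)| = 0.001382 < 5e-3

k = 2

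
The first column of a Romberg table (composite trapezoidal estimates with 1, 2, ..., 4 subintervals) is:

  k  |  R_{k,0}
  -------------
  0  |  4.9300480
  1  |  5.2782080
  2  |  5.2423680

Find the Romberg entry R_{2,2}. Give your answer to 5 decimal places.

R_{1,1} = (4·5.2782080 − 4.9300480) / 3 = 5.3942613
R_{2,1} = (4·5.2423680 − 5.2782080) / 3 = 5.2304213
R_{2,2} = (16·5.2304213 − 5.3942613) / 15 = 5.2194986
(Column j=1 coincides with Simpson's rule on the same nodes.)

5.21950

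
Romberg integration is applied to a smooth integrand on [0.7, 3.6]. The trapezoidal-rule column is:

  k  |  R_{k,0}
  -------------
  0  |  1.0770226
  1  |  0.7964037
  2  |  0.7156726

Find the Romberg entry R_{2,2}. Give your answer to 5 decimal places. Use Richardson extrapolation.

Richardson extrapolation on the trapezoidal column (denominator 4−1=3):
R_{1,1} = 0.7964037 + (0.7964037 − 1.0770226)/3 = 0.7028641
R_{2,1} = 0.7156726 + (0.7156726 − 0.7964037)/3 = 0.6887622
R_{2,2} = 0.6887622 + (0.6887622 − 0.7028641)/15 = 0.6878221

0.68782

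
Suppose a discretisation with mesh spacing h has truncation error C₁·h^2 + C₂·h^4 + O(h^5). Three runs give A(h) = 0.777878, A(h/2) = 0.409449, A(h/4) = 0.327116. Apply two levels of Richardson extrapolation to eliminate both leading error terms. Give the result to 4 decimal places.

First eliminate the h^2 term (factor 2^2 = 4):
  B₁ = (4·0.409449 − 0.777878)/3 = 0.286639
  B₂ = (4·0.327116 − 0.409449)/3 = 0.299672
Then eliminate the h^4 term (factor 2^4 = 16):
  (16·0.299672 − 0.286639)/15 = 0.300541

0.3005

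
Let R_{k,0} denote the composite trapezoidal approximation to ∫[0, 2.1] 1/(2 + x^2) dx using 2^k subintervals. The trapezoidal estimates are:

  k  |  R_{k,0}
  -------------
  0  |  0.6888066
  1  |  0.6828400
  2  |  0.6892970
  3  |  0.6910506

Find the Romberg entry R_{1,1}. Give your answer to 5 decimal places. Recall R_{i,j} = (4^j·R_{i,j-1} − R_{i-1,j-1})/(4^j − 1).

0.68085

Richardson extrapolation on the trapezoidal column (denominator 4−1=3):
R_{1,1} = (4·0.6828400 − 0.6888066) / 3 = 0.6808511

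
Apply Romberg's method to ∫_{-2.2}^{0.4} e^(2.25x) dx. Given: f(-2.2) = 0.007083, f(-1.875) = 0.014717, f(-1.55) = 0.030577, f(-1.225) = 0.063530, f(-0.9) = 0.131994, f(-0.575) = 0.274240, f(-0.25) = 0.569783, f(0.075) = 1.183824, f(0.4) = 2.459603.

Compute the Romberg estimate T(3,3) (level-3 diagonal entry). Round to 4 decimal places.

1.0901

T(0,0) (trapezoid, 1 panel, h=2.6000): 3.206692
T(1,0) (trapezoid, 2 panels, h=1.3000): 1.774938
T(2,0) (trapezoid, 4 panels, h=0.6500): 1.277703
T(3,0) (trapezoid, 8 panels, h=0.3250): 1.138153
T(1,1) = 1.774938 + (1.774938 − 3.206692)/3 = 1.297687
T(2,1) = 1.277703 + (1.277703 − 1.774938)/3 = 1.111958
T(3,1) = 1.138153 + (1.138153 − 1.277703)/3 = 1.091636
T(2,2) = 1.111958 + (1.111958 − 1.297687)/15 = 1.099576
T(3,2) = 1.091636 + (1.091636 − 1.111958)/15 = 1.090281
T(3,3) = 1.090281 + (1.090281 − 1.099576)/63 = 1.090133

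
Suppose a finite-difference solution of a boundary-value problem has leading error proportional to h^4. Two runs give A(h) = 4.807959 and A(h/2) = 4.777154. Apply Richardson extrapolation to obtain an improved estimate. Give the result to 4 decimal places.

The leading error scales as h^4; refining by a factor of 2 reduces it by 2^4 = 16.
Extrapolated value = (16·A(h/2) − A(h)) / (16 − 1)
= (16·4.777154 − 4.807959) / 15
= 71.626505 / 15 = 4.775100

4.7751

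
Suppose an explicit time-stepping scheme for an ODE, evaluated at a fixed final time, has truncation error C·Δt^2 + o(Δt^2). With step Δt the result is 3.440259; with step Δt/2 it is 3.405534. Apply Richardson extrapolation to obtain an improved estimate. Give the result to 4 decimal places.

The leading error scales as Δt^2; refining by a factor of 2 reduces it by 2^2 = 4.
Extrapolated value = (4·A(Δt/2) − A(Δt)) / (4 − 1)
= (4·3.405534 − 3.440259) / 3
= 10.181877 / 3 = 3.393959

3.3940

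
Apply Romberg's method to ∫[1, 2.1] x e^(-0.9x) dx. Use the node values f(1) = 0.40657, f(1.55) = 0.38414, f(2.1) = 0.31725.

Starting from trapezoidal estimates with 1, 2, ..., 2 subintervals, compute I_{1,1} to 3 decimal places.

I_{0,0} (trapezoid, 1 panel, h=1.1000): 0.39810
I_{1,0} (trapezoid, 2 panels, h=0.5500): 0.41033
I_{1,1} = 0.41033 + (0.41033 − 0.39810)/3 = 0.41441

0.414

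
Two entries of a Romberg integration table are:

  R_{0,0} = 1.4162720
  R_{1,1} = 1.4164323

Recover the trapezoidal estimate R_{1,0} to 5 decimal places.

1.41639

From R_{1,1} = (4·R_{1,0} − R_{0,0})/3, solve for R_{1,0}:
4·R_{1,0} = 3·1.4164323 + 1.4162720 = 5.6655689
R_{1,0} = 1.4163922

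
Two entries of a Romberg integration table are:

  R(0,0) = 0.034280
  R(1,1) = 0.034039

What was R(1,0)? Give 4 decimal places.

0.0341

From R(1,1) = (4·R(1,0) − R(0,0))/3, solve for R(1,0):
4·R(1,0) = 3·0.034039 + 0.034280 = 0.136397
R(1,0) = 0.034099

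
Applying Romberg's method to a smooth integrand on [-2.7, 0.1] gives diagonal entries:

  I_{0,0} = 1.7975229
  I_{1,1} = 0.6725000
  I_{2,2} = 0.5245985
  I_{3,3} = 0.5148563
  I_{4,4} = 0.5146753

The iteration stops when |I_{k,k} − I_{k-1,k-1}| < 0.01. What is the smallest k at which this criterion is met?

|I_{1,1} − I_{0,0}| = 1.1250229 ≥ 0.01
|I_{2,2} − I_{1,1}| = 0.1479015 ≥ 0.01
|I_{3,3} − I_{2,2}| = 0.0097422 < 0.01

k = 3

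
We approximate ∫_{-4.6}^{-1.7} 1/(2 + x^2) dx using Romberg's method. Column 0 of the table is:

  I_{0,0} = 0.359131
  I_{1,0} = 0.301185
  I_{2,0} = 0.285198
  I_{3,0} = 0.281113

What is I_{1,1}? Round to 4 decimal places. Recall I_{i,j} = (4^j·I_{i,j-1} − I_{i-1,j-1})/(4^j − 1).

I_{1,1} = (4·0.301185 − 0.359131) / 3 = 0.281870
(Column j=1 coincides with Simpson's rule on the same nodes.)

0.2819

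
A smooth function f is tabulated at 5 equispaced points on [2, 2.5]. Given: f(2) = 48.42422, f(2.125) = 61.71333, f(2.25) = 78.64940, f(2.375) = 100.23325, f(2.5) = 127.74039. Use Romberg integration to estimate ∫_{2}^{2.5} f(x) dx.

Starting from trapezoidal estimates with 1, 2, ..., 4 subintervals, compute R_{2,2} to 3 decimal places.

40.885

R_{0,0} (trapezoid, 1 panel, h=0.5000): 44.04115
R_{1,0} (trapezoid, 2 panels, h=0.2500): 41.68293
R_{2,0} (trapezoid, 4 panels, h=0.1250): 41.08479
R_{1,1} = 41.68293 + (41.68293 − 44.04115)/3 = 40.89686
R_{2,1} = 41.08479 + (41.08479 − 41.68293)/3 = 40.88541
R_{2,2} = 40.88541 + (40.88541 − 40.89686)/15 = 40.88465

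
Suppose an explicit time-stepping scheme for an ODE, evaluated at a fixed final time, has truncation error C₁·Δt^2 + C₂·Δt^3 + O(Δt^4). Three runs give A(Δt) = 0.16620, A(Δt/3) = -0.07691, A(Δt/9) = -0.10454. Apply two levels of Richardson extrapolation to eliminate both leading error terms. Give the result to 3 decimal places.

First eliminate the Δt^2 term (factor 3^2 = 9):
  B₁ = (9·(-0.07691) − 0.16620)/8 = -0.10730
  B₂ = (9·(-0.10454) − (-0.07691))/8 = -0.10799
Then eliminate the Δt^3 term (factor 3^3 = 27):
  (27·(-0.10799) − (-0.10730))/26 = -0.10802

-0.108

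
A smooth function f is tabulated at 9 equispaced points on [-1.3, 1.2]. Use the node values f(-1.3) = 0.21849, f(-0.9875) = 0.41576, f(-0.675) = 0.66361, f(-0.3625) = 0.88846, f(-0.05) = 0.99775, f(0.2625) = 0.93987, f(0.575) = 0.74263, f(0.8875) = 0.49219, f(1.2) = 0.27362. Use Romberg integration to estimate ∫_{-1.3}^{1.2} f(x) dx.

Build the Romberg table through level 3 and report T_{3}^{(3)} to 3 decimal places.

T_{0}^{(0)} (trapezoid, 1 panel, h=2.5000): 0.61514
T_{1}^{(0)} (trapezoid, 2 panels, h=1.2500): 1.55476
T_{2}^{(0)} (trapezoid, 4 panels, h=0.6250): 1.65628
T_{3}^{(0)} (trapezoid, 8 panels, h=0.3125): 1.68323
T_{1}^{(1)} = 1.55476 + (1.55476 − 0.61514)/3 = 1.86797
T_{2}^{(1)} = 1.65628 + (1.65628 − 1.55476)/3 = 1.69012
T_{3}^{(1)} = 1.68323 + (1.68323 − 1.65628)/3 = 1.69221
T_{2}^{(2)} = 1.69012 + (1.69012 − 1.86797)/15 = 1.67826
T_{3}^{(2)} = 1.69221 + (1.69221 − 1.69012)/15 = 1.69235
T_{3}^{(3)} = 1.69235 + (1.69235 − 1.67826)/63 = 1.69257

1.693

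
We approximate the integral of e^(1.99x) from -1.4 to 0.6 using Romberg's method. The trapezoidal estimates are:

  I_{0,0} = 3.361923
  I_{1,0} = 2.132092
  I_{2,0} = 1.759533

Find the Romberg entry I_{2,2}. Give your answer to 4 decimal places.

1.6296

I_{1,1} = 2.132092 + (2.132092 − 3.361923)/3 = 1.722148
I_{2,1} = (4·1.759533 − 2.132092) / 3 = 1.635347
I_{2,2} = 1.635347 + (1.635347 − 1.722148)/15 = 1.629560
(Column j=1 coincides with Simpson's rule on the same nodes.)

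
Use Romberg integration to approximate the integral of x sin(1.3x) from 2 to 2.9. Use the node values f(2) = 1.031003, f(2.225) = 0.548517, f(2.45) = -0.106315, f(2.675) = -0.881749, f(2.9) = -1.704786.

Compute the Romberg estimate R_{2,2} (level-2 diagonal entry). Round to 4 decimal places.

-0.1666

R_{0,0} (trapezoid, 1 panel, h=0.9000): -0.303202
R_{1,0} (trapezoid, 2 panels, h=0.4500): -0.199443
R_{2,0} (trapezoid, 4 panels, h=0.2250): -0.174699
R_{1,1} = -0.199443 + (-0.199443 − (-0.303202))/3 = -0.164857
R_{2,1} = -0.174699 + (-0.174699 − (-0.199443))/3 = -0.166451
R_{2,2} = -0.166451 + (-0.166451 − (-0.164857))/15 = -0.166557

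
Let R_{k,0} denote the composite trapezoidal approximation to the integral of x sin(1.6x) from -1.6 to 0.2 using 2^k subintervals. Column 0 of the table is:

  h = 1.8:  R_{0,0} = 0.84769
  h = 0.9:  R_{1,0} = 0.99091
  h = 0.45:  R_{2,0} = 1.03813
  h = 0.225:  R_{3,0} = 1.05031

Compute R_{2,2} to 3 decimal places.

Richardson extrapolation on the trapezoidal column (denominator 4−1=3):
R_{1,1} = (4·0.99091 − 0.84769) / 3 = 1.03865
R_{2,1} = (4·1.03813 − 0.99091) / 3 = 1.05387
R_{2,2} = (16·1.05387 − 1.03865) / 15 = 1.05488

1.055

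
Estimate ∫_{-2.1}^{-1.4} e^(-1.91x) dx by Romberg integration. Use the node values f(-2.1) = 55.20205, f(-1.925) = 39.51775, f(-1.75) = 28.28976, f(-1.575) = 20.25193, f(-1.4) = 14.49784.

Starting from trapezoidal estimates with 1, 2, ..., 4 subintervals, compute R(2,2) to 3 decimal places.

21.311

R(0,0) (trapezoid, 1 panel, h=0.7000): 24.39496
R(1,0) (trapezoid, 2 panels, h=0.3500): 22.09890
R(2,0) (trapezoid, 4 panels, h=0.1750): 21.50914
R(1,1) = 22.09890 + (22.09890 − 24.39496)/3 = 21.33355
R(2,1) = 21.50914 + (21.50914 − 22.09890)/3 = 21.31255
R(2,2) = 21.31255 + (21.31255 − 21.33355)/15 = 21.31115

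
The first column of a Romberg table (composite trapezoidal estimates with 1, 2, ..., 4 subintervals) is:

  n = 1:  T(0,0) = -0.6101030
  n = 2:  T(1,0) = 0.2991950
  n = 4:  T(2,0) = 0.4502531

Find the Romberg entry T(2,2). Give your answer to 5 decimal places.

Richardson extrapolation on the trapezoidal column (denominator 4−1=3):
T(1,1) = (4·0.2991950 − (-0.6101030)) / 3 = 0.6022943
T(2,1) = 0.4502531 + (0.4502531 − 0.2991950)/3 = 0.5006058
T(2,2) = 0.5006058 + (0.5006058 − 0.6022943)/15 = 0.4938266
(Column j=1 coincides with Simpson's rule on the same nodes.)

0.49383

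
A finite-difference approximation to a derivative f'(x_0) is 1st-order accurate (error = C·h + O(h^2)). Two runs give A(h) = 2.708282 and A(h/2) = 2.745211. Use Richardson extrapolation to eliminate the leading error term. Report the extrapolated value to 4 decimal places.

The leading error scales as h; refining by a factor of 2 reduces it by 2^1 = 2.
Extrapolated value = (2·A(h/2) − A(h)) / (2 − 1)
= (2·2.745211 − 2.708282) / 1
= 2.782140 / 1 = 2.782140

2.7821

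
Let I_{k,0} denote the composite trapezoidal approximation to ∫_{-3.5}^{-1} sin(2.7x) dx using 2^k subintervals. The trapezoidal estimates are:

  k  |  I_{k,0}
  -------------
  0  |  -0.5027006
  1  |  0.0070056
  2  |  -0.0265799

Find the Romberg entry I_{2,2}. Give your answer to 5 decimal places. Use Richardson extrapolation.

-0.05209

Richardson extrapolation on the trapezoidal column (denominator 4−1=3):
I_{1,1} = (4·0.0070056 − (-0.5027006)) / 3 = 0.1769077
I_{2,1} = (4·(-0.0265799) − 0.0070056) / 3 = -0.0377751
I_{2,2} = -0.0377751 + (-0.0377751 − 0.1769077)/15 = -0.0520873
(Column j=1 coincides with Simpson's rule on the same nodes.)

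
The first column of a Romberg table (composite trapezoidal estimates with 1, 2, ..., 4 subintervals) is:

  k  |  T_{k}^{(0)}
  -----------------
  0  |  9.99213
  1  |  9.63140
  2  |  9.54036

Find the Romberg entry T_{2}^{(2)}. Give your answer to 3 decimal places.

Richardson extrapolation on the trapezoidal column (denominator 4−1=3):
T_{1}^{(1)} = 9.63140 + (9.63140 − 9.99213)/3 = 9.51116
T_{2}^{(1)} = (4·9.54036 − 9.63140) / 3 = 9.51001
T_{2}^{(2)} = (16·9.51001 − 9.51116) / 15 = 9.50993

9.510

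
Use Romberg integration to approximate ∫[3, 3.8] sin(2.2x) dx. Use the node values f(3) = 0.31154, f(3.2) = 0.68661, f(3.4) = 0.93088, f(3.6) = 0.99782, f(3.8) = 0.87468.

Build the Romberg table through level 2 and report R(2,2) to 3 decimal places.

0.652

R(0,0) (trapezoid, 1 panel, h=0.8000): 0.47449
R(1,0) (trapezoid, 2 panels, h=0.4000): 0.60960
R(2,0) (trapezoid, 4 panels, h=0.2000): 0.64168
R(1,1) = 0.60960 + (0.60960 − 0.47449)/3 = 0.65464
R(2,1) = 0.64168 + (0.64168 − 0.60960)/3 = 0.65237
R(2,2) = 0.65237 + (0.65237 − 0.65464)/15 = 0.65222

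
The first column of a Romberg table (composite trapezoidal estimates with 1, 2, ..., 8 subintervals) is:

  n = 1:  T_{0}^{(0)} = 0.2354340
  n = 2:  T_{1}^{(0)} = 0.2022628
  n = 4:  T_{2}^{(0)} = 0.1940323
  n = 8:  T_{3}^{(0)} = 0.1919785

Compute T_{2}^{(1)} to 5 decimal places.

0.19129

Richardson extrapolation on the trapezoidal column (denominator 4−1=3):
T_{2}^{(1)} = 0.1940323 + (0.1940323 − 0.2022628)/3 = 0.1912888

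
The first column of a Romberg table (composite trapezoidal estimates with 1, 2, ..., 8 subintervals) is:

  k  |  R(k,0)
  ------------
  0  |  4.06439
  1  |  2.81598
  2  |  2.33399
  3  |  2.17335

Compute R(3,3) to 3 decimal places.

R(1,1) = (4·2.81598 − 4.06439) / 3 = 2.39984
R(2,1) = 2.33399 + (2.33399 − 2.81598)/3 = 2.17333
R(3,1) = 2.17335 + (2.17335 − 2.33399)/3 = 2.11980
R(2,2) = (16·2.17333 − 2.39984) / 15 = 2.15823
R(3,2) = 2.11980 + (2.11980 − 2.17333)/15 = 2.11623
R(3,3) = 2.11623 + (2.11623 − 2.15823)/63 = 2.11556
(Column j=1 coincides with Simpson's rule on the same nodes.)

2.116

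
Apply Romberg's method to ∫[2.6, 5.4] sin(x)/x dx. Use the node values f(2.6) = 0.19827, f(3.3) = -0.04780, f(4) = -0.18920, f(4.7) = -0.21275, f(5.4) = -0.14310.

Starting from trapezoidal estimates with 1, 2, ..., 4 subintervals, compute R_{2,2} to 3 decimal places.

-0.318

R_{0,0} (trapezoid, 1 panel, h=2.8000): 0.07724
R_{1,0} (trapezoid, 2 panels, h=1.4000): -0.22626
R_{2,0} (trapezoid, 4 panels, h=0.7000): -0.29552
R_{1,1} = -0.22626 + (-0.22626 − 0.07724)/3 = -0.32743
R_{2,1} = -0.29552 + (-0.29552 − (-0.22626))/3 = -0.31861
R_{2,2} = -0.31861 + (-0.31861 − (-0.32743))/15 = -0.31802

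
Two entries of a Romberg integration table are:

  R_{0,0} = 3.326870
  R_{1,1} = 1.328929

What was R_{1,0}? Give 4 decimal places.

From R_{1,1} = (4·R_{1,0} − R_{0,0})/3, solve for R_{1,0}:
4·R_{1,0} = 3·1.328929 + 3.326870 = 7.313657
R_{1,0} = 1.828414

1.8284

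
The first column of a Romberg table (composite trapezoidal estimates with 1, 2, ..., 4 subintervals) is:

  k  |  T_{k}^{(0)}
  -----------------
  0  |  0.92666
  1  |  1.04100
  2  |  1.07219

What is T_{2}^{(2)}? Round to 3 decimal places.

1.083

Richardson extrapolation on the trapezoidal column (denominator 4−1=3):
T_{1}^{(1)} = (4·1.04100 − 0.92666) / 3 = 1.07911
T_{2}^{(1)} = 1.07219 + (1.07219 − 1.04100)/3 = 1.08259
T_{2}^{(2)} = (16·1.08259 − 1.07911) / 15 = 1.08282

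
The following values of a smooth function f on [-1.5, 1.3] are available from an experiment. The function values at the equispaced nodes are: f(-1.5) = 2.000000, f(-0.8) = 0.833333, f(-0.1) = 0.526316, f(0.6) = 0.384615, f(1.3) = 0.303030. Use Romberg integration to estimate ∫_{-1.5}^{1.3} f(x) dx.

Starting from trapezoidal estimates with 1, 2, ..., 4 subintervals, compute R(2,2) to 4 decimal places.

1.9106

R(0,0) (trapezoid, 1 panel, h=2.8000): 3.224242
R(1,0) (trapezoid, 2 panels, h=1.4000): 2.348963
R(2,0) (trapezoid, 4 panels, h=0.7000): 2.027045
R(1,1) = 2.348963 + (2.348963 − 3.224242)/3 = 2.057203
R(2,1) = 2.027045 + (2.027045 − 2.348963)/3 = 1.919739
R(2,2) = 1.919739 + (1.919739 − 2.057203)/15 = 1.910575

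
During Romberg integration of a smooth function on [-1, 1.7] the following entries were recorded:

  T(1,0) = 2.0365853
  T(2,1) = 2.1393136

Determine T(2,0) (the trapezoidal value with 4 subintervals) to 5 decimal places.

From T(2,1) = (4·T(2,0) − T(1,0))/3, solve for T(2,0):
4·T(2,0) = 3·2.1393136 + 2.0365853 = 8.4545261
T(2,0) = 2.1136315

2.11363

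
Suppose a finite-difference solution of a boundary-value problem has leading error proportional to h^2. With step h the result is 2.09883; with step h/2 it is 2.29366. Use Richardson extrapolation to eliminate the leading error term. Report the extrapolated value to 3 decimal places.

2.359

Extrapolated value = (4·A(h/2) − A(h)) / (4 − 1)
= (4·2.29366 − 2.09883) / 3
= 7.07581 / 3 = 2.35860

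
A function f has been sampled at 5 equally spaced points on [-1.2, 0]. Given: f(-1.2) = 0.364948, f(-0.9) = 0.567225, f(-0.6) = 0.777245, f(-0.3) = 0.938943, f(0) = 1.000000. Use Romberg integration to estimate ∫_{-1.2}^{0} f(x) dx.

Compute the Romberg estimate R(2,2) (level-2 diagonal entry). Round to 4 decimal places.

R(0,0) (trapezoid, 1 panel, h=1.2000): 0.818969
R(1,0) (trapezoid, 2 panels, h=0.6000): 0.875831
R(2,0) (trapezoid, 4 panels, h=0.3000): 0.889766
R(1,1) = 0.875831 + (0.875831 − 0.818969)/3 = 0.894785
R(2,1) = 0.889766 + (0.889766 − 0.875831)/3 = 0.894411
R(2,2) = 0.894411 + (0.894411 − 0.894785)/15 = 0.894386

0.8944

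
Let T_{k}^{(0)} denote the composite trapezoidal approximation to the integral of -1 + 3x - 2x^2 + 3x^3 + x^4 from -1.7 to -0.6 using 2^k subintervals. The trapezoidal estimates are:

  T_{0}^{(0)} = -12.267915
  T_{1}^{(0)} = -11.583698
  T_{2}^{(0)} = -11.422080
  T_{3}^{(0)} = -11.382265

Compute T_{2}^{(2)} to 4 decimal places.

-11.3690

Richardson extrapolation on the trapezoidal column (denominator 4−1=3):
T_{1}^{(1)} = (4·(-11.583698) − (-12.267915)) / 3 = -11.355626
T_{2}^{(1)} = (4·(-11.422080) − (-11.583698)) / 3 = -11.368207
T_{2}^{(2)} = (16·(-11.368207) − (-11.355626)) / 15 = -11.369046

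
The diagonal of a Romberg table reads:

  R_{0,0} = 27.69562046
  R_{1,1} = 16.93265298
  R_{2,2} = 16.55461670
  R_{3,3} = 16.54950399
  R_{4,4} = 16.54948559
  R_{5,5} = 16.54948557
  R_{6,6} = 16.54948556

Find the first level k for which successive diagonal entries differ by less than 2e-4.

|R_{1,1} − R_{0,0}| = 10.76296748 ≥ 2e-4
|R_{2,2} − R_{1,1}| = 0.37803628 ≥ 2e-4
|R_{3,3} − R_{2,2}| = 0.00511271 ≥ 2e-4
|R_{4,4} − R_{3,3}| = 0.00001840 < 2e-4

k = 4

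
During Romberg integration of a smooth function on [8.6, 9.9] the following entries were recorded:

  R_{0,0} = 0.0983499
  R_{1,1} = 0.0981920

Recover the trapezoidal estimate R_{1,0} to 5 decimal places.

From R_{1,1} = (4·R_{1,0} − R_{0,0})/3, solve for R_{1,0}:
4·R_{1,0} = 3·0.0981920 + 0.0983499 = 0.3929259
R_{1,0} = 0.0982315

0.09823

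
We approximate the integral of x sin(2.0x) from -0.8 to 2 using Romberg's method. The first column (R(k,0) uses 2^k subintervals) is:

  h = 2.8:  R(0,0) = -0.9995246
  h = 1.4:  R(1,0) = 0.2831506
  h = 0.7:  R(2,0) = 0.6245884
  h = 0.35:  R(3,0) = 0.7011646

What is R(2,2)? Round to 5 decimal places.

0.74025

R(1,1) = 0.2831506 + (0.2831506 − (-0.9995246))/3 = 0.7107090
R(2,1) = (4·0.6245884 − 0.2831506) / 3 = 0.7384010
R(2,2) = (16·0.7384010 − 0.7107090) / 15 = 0.7402471
(Column j=1 coincides with Simpson's rule on the same nodes.)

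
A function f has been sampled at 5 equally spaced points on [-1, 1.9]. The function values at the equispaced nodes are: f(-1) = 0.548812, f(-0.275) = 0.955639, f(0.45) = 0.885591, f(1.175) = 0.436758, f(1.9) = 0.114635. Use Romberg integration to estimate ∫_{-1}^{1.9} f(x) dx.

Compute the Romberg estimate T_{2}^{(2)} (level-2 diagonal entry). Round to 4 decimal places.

1.9278

T_{0}^{(0)} (trapezoid, 1 panel, h=2.9000): 0.961998
T_{1}^{(0)} (trapezoid, 2 panels, h=1.4500): 1.765106
T_{2}^{(0)} (trapezoid, 4 panels, h=0.7250): 1.892041
T_{1}^{(1)} = 1.765106 + (1.765106 − 0.961998)/3 = 2.032809
T_{2}^{(1)} = 1.892041 + (1.892041 − 1.765106)/3 = 1.934353
T_{2}^{(2)} = 1.934353 + (1.934353 − 2.032809)/15 = 1.927789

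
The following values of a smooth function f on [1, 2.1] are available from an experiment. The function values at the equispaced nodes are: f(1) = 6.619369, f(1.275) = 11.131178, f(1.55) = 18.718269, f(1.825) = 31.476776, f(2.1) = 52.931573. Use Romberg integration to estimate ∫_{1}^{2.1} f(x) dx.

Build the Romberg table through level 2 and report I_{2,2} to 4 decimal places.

I_{0,0} (trapezoid, 1 panel, h=1.1000): 32.753018
I_{1,0} (trapezoid, 2 panels, h=0.5500): 26.671557
I_{2,0} (trapezoid, 4 panels, h=0.2750): 25.052966
I_{1,1} = 26.671557 + (26.671557 − 32.753018)/3 = 24.644403
I_{2,1} = 25.052966 + (25.052966 − 26.671557)/3 = 24.513436
I_{2,2} = 24.513436 + (24.513436 − 24.644403)/15 = 24.504705

24.5047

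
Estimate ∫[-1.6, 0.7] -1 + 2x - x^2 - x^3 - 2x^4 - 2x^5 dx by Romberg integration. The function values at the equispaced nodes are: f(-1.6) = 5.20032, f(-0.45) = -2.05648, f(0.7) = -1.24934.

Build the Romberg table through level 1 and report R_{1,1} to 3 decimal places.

-1.639

R_{0,0} (trapezoid, 1 panel, h=2.3000): 4.54363
R_{1,0} (trapezoid, 2 panels, h=1.1500): -0.09314
R_{1,1} = -0.09314 + (-0.09314 − 4.54363)/3 = -1.63873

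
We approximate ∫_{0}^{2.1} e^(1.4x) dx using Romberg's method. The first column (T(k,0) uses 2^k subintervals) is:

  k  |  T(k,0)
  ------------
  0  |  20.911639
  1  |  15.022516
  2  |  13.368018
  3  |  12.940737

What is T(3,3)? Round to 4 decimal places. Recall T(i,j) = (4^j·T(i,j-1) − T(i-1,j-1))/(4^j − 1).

12.7970

T(1,1) = (4·15.022516 − 20.911639) / 3 = 13.059475
T(2,1) = (4·13.368018 − 15.022516) / 3 = 12.816519
T(3,1) = (4·12.940737 − 13.368018) / 3 = 12.798310
T(2,2) = 12.816519 + (12.816519 − 13.059475)/15 = 12.800322
T(3,2) = 12.798310 + (12.798310 − 12.816519)/15 = 12.797096
T(3,3) = 12.797096 + (12.797096 − 12.800322)/63 = 12.797045
(Column j=1 coincides with Simpson's rule on the same nodes.)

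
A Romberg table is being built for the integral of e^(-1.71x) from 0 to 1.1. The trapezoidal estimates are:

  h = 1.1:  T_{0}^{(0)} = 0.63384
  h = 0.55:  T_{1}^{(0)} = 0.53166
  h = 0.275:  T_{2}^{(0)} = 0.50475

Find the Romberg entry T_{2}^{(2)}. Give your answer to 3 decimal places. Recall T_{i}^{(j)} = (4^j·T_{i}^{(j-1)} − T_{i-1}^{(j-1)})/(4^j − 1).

0.496

T_{1}^{(1)} = (4·0.53166 − 0.63384) / 3 = 0.49760
T_{2}^{(1)} = (4·0.50475 − 0.53166) / 3 = 0.49578
T_{2}^{(2)} = 0.49578 + (0.49578 − 0.49760)/15 = 0.49566
(Column j=1 coincides with Simpson's rule on the same nodes.)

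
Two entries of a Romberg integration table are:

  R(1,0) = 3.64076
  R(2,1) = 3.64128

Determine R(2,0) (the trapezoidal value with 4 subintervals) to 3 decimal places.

3.641

From R(2,1) = (4·R(2,0) − R(1,0))/3, solve for R(2,0):
4·R(2,0) = 3·3.64128 + 3.64076 = 14.56460
R(2,0) = 3.64115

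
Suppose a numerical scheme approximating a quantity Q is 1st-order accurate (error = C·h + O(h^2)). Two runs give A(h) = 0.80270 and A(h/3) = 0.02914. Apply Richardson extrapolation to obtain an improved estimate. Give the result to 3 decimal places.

-0.358

The leading error scales as h; refining by a factor of 3 reduces it by 3^1 = 3.
Extrapolated value = (3·A(h/3) − A(h)) / (3 − 1)
= (3·0.02914 − 0.80270) / 2
= -0.71528 / 2 = -0.35764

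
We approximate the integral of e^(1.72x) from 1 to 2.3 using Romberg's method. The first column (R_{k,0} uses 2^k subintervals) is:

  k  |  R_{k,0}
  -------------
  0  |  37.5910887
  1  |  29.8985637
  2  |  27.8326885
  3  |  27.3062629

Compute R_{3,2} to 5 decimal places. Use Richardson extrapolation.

Richardson extrapolation on the trapezoidal column (denominator 4−1=3):
R_{2,1} = 27.8326885 + (27.8326885 − 29.8985637)/3 = 27.1440634
R_{3,1} = 27.3062629 + (27.3062629 − 27.8326885)/3 = 27.1307877
R_{3,2} = 27.1307877 + (27.1307877 − 27.1440634)/15 = 27.1299027

27.12990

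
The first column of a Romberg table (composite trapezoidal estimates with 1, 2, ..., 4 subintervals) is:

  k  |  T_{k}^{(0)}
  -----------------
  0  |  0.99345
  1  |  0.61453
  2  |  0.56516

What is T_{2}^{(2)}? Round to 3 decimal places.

T_{1}^{(1)} = (4·0.61453 − 0.99345) / 3 = 0.48822
T_{2}^{(1)} = 0.56516 + (0.56516 − 0.61453)/3 = 0.54870
T_{2}^{(2)} = (16·0.54870 − 0.48822) / 15 = 0.55273

0.553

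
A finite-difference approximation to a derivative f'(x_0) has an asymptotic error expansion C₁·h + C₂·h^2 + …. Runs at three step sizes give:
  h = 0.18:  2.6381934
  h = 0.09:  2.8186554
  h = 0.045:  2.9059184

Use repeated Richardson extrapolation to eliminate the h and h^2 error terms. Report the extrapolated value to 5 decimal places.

2.99120

First eliminate the h term (factor 2^1 = 2):
  B₁ = (2·2.8186554 − 2.6381934)/1 = 2.9991174
  B₂ = (2·2.9059184 − 2.8186554)/1 = 2.9931814
Then eliminate the h^2 term (factor 2^2 = 4):
  (4·2.9931814 − 2.9991174)/3 = 2.9912027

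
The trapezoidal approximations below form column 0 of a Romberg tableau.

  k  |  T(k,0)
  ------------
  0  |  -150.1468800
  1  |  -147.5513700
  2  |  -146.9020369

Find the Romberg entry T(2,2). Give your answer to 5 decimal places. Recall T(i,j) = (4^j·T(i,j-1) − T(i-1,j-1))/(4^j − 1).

T(1,1) = -147.5513700 + (-147.5513700 − (-150.1468800))/3 = -146.6862000
T(2,1) = (4·(-146.9020369) − (-147.5513700)) / 3 = -146.6855925
T(2,2) = -146.6855925 + (-146.6855925 − (-146.6862000))/15 = -146.6855520

-146.68555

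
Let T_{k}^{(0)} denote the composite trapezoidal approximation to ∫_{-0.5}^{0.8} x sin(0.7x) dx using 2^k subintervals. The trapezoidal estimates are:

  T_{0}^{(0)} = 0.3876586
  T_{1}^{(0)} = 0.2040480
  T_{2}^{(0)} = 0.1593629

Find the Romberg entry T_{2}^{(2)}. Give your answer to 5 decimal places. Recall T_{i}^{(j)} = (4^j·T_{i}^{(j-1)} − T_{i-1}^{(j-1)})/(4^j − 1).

T_{1}^{(1)} = (4·0.2040480 − 0.3876586) / 3 = 0.1428445
T_{2}^{(1)} = (4·0.1593629 − 0.2040480) / 3 = 0.1444679
T_{2}^{(2)} = 0.1444679 + (0.1444679 − 0.1428445)/15 = 0.1445761

0.14458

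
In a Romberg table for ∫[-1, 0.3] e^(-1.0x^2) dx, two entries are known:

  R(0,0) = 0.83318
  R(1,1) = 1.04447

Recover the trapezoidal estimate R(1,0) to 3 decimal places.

From R(1,1) = (4·R(1,0) − R(0,0))/3, solve for R(1,0):
4·R(1,0) = 3·1.04447 + 0.83318 = 3.96659
R(1,0) = 0.99165

0.992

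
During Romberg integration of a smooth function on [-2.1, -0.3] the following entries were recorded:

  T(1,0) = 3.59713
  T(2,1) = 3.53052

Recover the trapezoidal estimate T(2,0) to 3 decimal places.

3.547

From T(2,1) = (4·T(2,0) − T(1,0))/3, solve for T(2,0):
4·T(2,0) = 3·3.53052 + 3.59713 = 14.18869
T(2,0) = 3.54717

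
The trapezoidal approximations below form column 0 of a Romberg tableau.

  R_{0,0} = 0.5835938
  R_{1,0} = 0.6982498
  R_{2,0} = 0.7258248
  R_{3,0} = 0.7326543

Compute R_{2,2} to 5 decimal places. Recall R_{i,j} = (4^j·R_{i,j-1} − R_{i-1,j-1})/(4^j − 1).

0.73492

Richardson extrapolation on the trapezoidal column (denominator 4−1=3):
R_{1,1} = (4·0.6982498 − 0.5835938) / 3 = 0.7364685
R_{2,1} = 0.7258248 + (0.7258248 − 0.6982498)/3 = 0.7350165
R_{2,2} = 0.7350165 + (0.7350165 − 0.7364685)/15 = 0.7349197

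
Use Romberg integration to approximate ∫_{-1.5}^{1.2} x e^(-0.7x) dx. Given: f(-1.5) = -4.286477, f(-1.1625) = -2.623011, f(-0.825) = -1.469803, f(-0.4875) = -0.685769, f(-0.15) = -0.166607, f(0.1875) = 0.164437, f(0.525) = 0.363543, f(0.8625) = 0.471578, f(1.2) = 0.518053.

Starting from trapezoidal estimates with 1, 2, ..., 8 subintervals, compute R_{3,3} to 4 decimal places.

R_{0,0} (trapezoid, 1 panel, h=2.7000): -5.087372
R_{1,0} (trapezoid, 2 panels, h=1.3500): -2.768606
R_{2,0} (trapezoid, 4 panels, h=0.6750): -2.131028
R_{3,0} (trapezoid, 8 panels, h=0.3375): -1.967572
R_{1,1} = -2.768606 + (-2.768606 − (-5.087372))/3 = -1.995684
R_{2,1} = -2.131028 + (-2.131028 − (-2.768606))/3 = -1.918502
R_{3,1} = -1.967572 + (-1.967572 − (-2.131028))/3 = -1.913087
R_{2,2} = -1.918502 + (-1.918502 − (-1.995684))/15 = -1.913357
R_{3,2} = -1.913087 + (-1.913087 − (-1.918502))/15 = -1.912726
R_{3,3} = -1.912726 + (-1.912726 − (-1.913357))/63 = -1.912716

-1.9127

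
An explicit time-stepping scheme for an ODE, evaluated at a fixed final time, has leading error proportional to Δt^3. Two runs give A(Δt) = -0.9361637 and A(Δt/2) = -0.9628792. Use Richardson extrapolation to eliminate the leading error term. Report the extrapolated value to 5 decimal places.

The leading error scales as Δt^3; refining by a factor of 2 reduces it by 2^3 = 8.
Extrapolated value = (8·A(Δt/2) − A(Δt)) / (8 − 1)
= (8·(-0.9628792) − (-0.9361637)) / 7
= -6.7668699 / 7 = -0.9666957

-0.96670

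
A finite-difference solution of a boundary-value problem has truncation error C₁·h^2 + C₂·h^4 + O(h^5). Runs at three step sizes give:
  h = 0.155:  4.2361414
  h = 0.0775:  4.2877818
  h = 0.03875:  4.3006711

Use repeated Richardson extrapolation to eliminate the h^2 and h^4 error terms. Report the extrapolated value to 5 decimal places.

First eliminate the h^2 term (factor 2^2 = 4):
  B₁ = (4·4.2877818 − 4.2361414)/3 = 4.3049953
  B₂ = (4·4.3006711 − 4.2877818)/3 = 4.3049675
Then eliminate the h^4 term (factor 2^4 = 16):
  (16·4.3049675 − 4.3049953)/15 = 4.3049656

4.30497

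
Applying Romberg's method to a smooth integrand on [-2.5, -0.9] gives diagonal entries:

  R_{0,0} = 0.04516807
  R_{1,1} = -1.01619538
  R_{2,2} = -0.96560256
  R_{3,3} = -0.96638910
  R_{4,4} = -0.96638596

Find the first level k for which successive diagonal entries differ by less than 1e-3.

k = 3

|R_{1,1} − R_{0,0}| = 1.06136345 ≥ 1e-3
|R_{2,2} − R_{1,1}| = 0.05059282 ≥ 1e-3
|R_{3,3} − R_{2,2}| = 0.00078654 < 1e-3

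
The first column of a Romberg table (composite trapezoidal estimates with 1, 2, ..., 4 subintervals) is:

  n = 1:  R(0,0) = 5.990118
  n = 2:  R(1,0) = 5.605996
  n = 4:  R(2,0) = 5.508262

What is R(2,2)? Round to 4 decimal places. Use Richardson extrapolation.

5.4755

Richardson extrapolation on the trapezoidal column (denominator 4−1=3):
R(1,1) = 5.605996 + (5.605996 − 5.990118)/3 = 5.477955
R(2,1) = 5.508262 + (5.508262 − 5.605996)/3 = 5.475684
R(2,2) = (16·5.475684 − 5.477955) / 15 = 5.475533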